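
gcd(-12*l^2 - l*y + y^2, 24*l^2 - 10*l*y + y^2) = -4*l + y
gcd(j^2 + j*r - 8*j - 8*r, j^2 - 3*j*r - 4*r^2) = j + r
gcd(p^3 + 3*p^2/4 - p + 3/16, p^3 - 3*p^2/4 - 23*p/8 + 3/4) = p^2 + 5*p/4 - 3/8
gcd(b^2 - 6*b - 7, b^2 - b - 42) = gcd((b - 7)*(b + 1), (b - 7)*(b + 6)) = b - 7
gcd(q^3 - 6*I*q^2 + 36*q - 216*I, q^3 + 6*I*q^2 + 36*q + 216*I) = q^2 + 36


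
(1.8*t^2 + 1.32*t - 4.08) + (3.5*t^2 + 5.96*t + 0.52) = 5.3*t^2 + 7.28*t - 3.56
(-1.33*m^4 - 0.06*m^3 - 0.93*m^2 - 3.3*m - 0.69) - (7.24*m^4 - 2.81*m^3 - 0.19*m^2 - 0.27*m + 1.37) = -8.57*m^4 + 2.75*m^3 - 0.74*m^2 - 3.03*m - 2.06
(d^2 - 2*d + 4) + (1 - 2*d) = d^2 - 4*d + 5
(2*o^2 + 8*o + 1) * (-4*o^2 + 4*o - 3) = -8*o^4 - 24*o^3 + 22*o^2 - 20*o - 3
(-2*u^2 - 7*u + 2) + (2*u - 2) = -2*u^2 - 5*u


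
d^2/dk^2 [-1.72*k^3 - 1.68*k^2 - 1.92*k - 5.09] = -10.32*k - 3.36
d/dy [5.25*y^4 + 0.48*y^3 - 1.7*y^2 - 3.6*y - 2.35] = 21.0*y^3 + 1.44*y^2 - 3.4*y - 3.6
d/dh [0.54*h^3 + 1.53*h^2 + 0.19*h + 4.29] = 1.62*h^2 + 3.06*h + 0.19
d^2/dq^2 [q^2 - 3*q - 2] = 2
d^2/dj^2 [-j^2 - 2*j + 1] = -2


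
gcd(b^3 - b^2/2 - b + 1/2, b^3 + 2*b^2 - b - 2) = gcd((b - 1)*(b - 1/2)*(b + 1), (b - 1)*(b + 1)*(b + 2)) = b^2 - 1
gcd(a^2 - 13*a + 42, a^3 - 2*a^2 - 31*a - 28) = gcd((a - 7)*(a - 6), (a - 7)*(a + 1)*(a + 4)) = a - 7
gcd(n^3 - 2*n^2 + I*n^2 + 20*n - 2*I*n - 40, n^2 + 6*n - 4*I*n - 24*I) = n - 4*I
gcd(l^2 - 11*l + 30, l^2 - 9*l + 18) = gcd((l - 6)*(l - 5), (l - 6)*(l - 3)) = l - 6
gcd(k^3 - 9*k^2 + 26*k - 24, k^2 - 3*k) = k - 3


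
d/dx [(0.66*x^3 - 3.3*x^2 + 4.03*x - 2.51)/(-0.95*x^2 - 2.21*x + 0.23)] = (-0.627*x^4 - 2.9172*x^3 + 11.5769*x^2 - 6.287*x - 4.6202)/(0.9025*x^4 + 4.199*x^3 + 4.4471*x^2 - 1.0166*x + 0.0529)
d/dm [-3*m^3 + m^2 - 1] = m*(2 - 9*m)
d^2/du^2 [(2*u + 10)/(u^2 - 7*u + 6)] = 4*((2 - 3*u)*(u^2 - 7*u + 6) + (u + 5)*(2*u - 7)^2)/(u^2 - 7*u + 6)^3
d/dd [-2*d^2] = -4*d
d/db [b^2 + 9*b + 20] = 2*b + 9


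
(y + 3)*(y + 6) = y^2 + 9*y + 18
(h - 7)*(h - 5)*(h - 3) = h^3 - 15*h^2 + 71*h - 105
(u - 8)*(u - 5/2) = u^2 - 21*u/2 + 20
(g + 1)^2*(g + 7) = g^3 + 9*g^2 + 15*g + 7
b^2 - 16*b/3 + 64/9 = (b - 8/3)^2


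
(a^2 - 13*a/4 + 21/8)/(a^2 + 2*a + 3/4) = (8*a^2 - 26*a + 21)/(2*(4*a^2 + 8*a + 3))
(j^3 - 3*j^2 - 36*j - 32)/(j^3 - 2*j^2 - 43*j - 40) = (j + 4)/(j + 5)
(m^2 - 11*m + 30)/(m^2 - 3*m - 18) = (m - 5)/(m + 3)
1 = 1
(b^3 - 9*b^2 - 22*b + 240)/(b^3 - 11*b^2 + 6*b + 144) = (b + 5)/(b + 3)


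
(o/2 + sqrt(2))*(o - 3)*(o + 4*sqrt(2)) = o^3/2 - 3*o^2/2 + 3*sqrt(2)*o^2 - 9*sqrt(2)*o + 8*o - 24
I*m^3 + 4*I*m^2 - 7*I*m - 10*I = (m - 2)*(m + 5)*(I*m + I)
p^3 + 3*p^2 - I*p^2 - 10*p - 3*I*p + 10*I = (p - 2)*(p + 5)*(p - I)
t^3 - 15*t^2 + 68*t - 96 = (t - 8)*(t - 4)*(t - 3)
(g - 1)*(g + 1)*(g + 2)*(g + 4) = g^4 + 6*g^3 + 7*g^2 - 6*g - 8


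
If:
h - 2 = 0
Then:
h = 2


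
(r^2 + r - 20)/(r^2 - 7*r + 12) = (r + 5)/(r - 3)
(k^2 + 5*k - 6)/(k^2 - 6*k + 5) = (k + 6)/(k - 5)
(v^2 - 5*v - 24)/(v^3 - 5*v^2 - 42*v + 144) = (v + 3)/(v^2 + 3*v - 18)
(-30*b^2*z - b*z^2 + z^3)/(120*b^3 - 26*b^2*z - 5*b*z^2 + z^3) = z/(-4*b + z)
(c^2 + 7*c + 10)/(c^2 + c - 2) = (c + 5)/(c - 1)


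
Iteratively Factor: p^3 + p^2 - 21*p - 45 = (p - 5)*(p^2 + 6*p + 9) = (p - 5)*(p + 3)*(p + 3)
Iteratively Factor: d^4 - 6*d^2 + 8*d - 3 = (d + 3)*(d^3 - 3*d^2 + 3*d - 1) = (d - 1)*(d + 3)*(d^2 - 2*d + 1) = (d - 1)^2*(d + 3)*(d - 1)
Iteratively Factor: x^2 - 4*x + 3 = (x - 3)*(x - 1)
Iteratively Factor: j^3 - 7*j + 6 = (j - 1)*(j^2 + j - 6) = (j - 2)*(j - 1)*(j + 3)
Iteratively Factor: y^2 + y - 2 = (y - 1)*(y + 2)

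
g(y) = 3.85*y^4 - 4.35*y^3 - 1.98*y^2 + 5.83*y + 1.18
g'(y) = 15.4*y^3 - 13.05*y^2 - 3.96*y + 5.83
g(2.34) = 63.68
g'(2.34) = 122.43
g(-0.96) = 0.88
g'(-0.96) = -16.02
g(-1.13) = 4.62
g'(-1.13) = -28.58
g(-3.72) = 913.31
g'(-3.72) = -952.80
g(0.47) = 3.22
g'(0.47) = 2.68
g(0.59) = 3.50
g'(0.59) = 2.11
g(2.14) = 42.70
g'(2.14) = 88.52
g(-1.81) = 51.26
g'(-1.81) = -121.07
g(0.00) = 1.18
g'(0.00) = 5.83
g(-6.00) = 5824.12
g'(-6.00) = -3766.61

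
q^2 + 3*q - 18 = (q - 3)*(q + 6)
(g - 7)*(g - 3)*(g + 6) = g^3 - 4*g^2 - 39*g + 126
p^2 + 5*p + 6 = (p + 2)*(p + 3)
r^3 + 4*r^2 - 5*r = r*(r - 1)*(r + 5)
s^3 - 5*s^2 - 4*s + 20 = (s - 5)*(s - 2)*(s + 2)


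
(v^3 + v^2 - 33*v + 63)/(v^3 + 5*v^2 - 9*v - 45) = (v^2 + 4*v - 21)/(v^2 + 8*v + 15)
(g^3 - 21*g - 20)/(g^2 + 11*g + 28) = (g^2 - 4*g - 5)/(g + 7)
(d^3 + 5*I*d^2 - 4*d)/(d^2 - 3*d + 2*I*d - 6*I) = d*(d^2 + 5*I*d - 4)/(d^2 + d*(-3 + 2*I) - 6*I)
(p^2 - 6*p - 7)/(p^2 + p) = (p - 7)/p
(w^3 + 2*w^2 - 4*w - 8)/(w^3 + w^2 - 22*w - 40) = (w^2 - 4)/(w^2 - w - 20)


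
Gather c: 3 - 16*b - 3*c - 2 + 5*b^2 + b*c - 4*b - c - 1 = 5*b^2 - 20*b + c*(b - 4)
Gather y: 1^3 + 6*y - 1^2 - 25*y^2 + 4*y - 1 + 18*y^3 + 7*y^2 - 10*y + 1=18*y^3 - 18*y^2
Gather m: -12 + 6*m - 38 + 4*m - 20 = 10*m - 70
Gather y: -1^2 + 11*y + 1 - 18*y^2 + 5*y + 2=-18*y^2 + 16*y + 2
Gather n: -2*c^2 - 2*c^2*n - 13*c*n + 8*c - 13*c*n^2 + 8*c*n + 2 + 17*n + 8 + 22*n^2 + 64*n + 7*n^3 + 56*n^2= -2*c^2 + 8*c + 7*n^3 + n^2*(78 - 13*c) + n*(-2*c^2 - 5*c + 81) + 10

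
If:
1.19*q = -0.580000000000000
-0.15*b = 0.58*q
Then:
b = 1.88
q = -0.49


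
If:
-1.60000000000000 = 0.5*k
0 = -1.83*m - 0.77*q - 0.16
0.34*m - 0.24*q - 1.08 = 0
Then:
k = -3.20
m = 1.13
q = -2.90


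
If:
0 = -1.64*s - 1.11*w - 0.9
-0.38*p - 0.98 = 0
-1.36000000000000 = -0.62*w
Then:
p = -2.58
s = -2.03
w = 2.19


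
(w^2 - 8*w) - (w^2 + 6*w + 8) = -14*w - 8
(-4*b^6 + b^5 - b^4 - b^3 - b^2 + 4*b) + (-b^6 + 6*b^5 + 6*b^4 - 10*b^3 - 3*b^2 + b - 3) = -5*b^6 + 7*b^5 + 5*b^4 - 11*b^3 - 4*b^2 + 5*b - 3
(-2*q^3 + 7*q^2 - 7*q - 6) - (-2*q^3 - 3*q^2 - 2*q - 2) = 10*q^2 - 5*q - 4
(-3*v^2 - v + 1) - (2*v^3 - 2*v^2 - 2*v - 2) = -2*v^3 - v^2 + v + 3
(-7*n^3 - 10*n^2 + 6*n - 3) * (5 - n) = 7*n^4 - 25*n^3 - 56*n^2 + 33*n - 15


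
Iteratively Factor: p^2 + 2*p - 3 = (p + 3)*(p - 1)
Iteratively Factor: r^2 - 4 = (r - 2)*(r + 2)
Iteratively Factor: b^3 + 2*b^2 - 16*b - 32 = (b + 4)*(b^2 - 2*b - 8) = (b + 2)*(b + 4)*(b - 4)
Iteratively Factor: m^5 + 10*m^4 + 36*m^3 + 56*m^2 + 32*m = (m + 4)*(m^4 + 6*m^3 + 12*m^2 + 8*m) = m*(m + 4)*(m^3 + 6*m^2 + 12*m + 8) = m*(m + 2)*(m + 4)*(m^2 + 4*m + 4) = m*(m + 2)^2*(m + 4)*(m + 2)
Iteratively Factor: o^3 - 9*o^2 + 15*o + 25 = (o - 5)*(o^2 - 4*o - 5) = (o - 5)^2*(o + 1)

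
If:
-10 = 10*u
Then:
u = -1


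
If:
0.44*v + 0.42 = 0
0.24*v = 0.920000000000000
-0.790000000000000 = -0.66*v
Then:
No Solution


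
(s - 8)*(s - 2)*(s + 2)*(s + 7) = s^4 - s^3 - 60*s^2 + 4*s + 224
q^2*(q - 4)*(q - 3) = q^4 - 7*q^3 + 12*q^2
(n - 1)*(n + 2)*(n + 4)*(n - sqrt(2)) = n^4 - sqrt(2)*n^3 + 5*n^3 - 5*sqrt(2)*n^2 + 2*n^2 - 8*n - 2*sqrt(2)*n + 8*sqrt(2)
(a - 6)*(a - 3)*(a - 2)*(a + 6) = a^4 - 5*a^3 - 30*a^2 + 180*a - 216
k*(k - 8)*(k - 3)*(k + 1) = k^4 - 10*k^3 + 13*k^2 + 24*k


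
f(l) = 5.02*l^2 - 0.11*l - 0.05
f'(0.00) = -0.11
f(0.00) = -0.05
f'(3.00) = 30.01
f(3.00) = 44.80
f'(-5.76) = -57.94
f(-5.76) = 167.14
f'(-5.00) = -50.31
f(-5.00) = 126.00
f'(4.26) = 42.66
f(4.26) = 90.58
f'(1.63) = 16.26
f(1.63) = 13.11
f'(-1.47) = -14.87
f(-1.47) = 10.96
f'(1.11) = 11.03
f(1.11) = 6.01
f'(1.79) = 17.86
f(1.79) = 15.84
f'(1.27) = 12.64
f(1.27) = 7.91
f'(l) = 10.04*l - 0.11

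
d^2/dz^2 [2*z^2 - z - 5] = 4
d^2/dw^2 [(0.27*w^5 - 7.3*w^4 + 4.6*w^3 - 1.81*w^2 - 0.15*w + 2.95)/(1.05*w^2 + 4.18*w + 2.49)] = (1.78605*w^7 + 2.86398000000001*w^6 - 122.921154*w^5 - 795.4998*w^4 - 1029.94711*w^3 - 207.95472*w^2 + 251.16111*w + 68.339708)/(1.157625*w^6 + 13.82535*w^5 + 63.273735*w^4 + 138.606292*w^3 + 150.049143*w^2 + 77.749254*w + 15.438249)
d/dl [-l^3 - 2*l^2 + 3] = l*(-3*l - 4)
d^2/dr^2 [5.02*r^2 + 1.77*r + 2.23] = 10.0400000000000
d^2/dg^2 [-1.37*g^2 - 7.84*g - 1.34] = -2.74000000000000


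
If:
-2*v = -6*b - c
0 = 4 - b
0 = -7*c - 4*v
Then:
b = 4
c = -16/3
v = 28/3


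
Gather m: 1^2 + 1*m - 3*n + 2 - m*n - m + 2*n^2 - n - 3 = -m*n + 2*n^2 - 4*n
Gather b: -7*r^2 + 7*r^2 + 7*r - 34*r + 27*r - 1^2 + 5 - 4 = 0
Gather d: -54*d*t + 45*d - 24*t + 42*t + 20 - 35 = d*(45 - 54*t) + 18*t - 15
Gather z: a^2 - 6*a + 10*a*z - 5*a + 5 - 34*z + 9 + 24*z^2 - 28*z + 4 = a^2 - 11*a + 24*z^2 + z*(10*a - 62) + 18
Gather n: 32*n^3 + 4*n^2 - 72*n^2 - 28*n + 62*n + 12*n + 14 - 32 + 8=32*n^3 - 68*n^2 + 46*n - 10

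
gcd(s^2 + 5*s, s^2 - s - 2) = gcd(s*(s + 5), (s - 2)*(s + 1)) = 1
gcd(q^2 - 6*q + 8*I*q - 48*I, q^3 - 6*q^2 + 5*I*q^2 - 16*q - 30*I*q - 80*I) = 1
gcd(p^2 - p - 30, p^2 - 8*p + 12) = p - 6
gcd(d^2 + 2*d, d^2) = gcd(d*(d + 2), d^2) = d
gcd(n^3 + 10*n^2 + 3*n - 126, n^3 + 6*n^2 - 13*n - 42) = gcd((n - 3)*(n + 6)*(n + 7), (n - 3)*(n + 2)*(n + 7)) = n^2 + 4*n - 21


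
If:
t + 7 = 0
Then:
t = -7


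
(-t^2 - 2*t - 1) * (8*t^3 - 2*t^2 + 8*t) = -8*t^5 - 14*t^4 - 12*t^3 - 14*t^2 - 8*t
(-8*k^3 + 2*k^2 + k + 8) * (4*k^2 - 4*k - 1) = -32*k^5 + 40*k^4 + 4*k^3 + 26*k^2 - 33*k - 8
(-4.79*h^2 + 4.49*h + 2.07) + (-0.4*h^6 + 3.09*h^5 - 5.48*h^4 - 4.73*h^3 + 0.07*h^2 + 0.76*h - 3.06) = -0.4*h^6 + 3.09*h^5 - 5.48*h^4 - 4.73*h^3 - 4.72*h^2 + 5.25*h - 0.99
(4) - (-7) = 11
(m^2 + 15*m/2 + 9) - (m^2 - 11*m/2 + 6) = 13*m + 3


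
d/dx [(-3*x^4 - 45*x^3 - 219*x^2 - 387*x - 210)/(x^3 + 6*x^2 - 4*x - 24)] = 3*(-x^4 - 8*x^3 + 31*x^2 + 382*x + 704)/(x^4 + 8*x^3 - 8*x^2 - 96*x + 144)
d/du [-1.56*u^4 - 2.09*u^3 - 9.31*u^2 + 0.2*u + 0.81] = -6.24*u^3 - 6.27*u^2 - 18.62*u + 0.2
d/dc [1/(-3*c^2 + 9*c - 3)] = (2*c - 3)/(3*(c^2 - 3*c + 1)^2)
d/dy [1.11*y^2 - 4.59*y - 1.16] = 2.22*y - 4.59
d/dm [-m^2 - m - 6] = -2*m - 1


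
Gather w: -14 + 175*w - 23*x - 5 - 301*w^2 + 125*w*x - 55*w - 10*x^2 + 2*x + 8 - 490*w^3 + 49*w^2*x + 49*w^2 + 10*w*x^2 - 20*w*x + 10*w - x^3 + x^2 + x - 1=-490*w^3 + w^2*(49*x - 252) + w*(10*x^2 + 105*x + 130) - x^3 - 9*x^2 - 20*x - 12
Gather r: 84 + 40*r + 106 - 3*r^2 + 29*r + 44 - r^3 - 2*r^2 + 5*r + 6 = -r^3 - 5*r^2 + 74*r + 240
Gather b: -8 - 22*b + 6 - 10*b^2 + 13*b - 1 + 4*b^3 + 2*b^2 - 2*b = 4*b^3 - 8*b^2 - 11*b - 3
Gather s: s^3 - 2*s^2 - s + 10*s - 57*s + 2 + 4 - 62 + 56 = s^3 - 2*s^2 - 48*s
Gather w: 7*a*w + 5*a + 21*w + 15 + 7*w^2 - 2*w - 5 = 5*a + 7*w^2 + w*(7*a + 19) + 10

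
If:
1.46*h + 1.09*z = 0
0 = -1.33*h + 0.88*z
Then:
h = 0.00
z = 0.00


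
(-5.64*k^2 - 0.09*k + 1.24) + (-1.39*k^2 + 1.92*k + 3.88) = -7.03*k^2 + 1.83*k + 5.12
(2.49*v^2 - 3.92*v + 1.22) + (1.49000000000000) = 2.49*v^2 - 3.92*v + 2.71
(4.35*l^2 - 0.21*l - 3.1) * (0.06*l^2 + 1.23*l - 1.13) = 0.261*l^4 + 5.3379*l^3 - 5.3598*l^2 - 3.5757*l + 3.503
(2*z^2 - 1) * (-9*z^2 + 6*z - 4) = -18*z^4 + 12*z^3 + z^2 - 6*z + 4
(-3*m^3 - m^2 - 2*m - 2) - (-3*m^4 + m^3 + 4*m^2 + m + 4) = 3*m^4 - 4*m^3 - 5*m^2 - 3*m - 6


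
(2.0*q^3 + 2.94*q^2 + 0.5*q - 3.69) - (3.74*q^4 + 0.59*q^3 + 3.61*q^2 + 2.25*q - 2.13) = -3.74*q^4 + 1.41*q^3 - 0.67*q^2 - 1.75*q - 1.56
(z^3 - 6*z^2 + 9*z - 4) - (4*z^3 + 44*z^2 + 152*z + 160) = -3*z^3 - 50*z^2 - 143*z - 164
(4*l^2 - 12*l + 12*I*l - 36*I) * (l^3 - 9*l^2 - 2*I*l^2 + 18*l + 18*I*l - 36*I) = 4*l^5 - 48*l^4 + 4*I*l^4 + 204*l^3 - 48*I*l^3 - 504*l^2 + 180*I*l^2 + 1080*l - 216*I*l - 1296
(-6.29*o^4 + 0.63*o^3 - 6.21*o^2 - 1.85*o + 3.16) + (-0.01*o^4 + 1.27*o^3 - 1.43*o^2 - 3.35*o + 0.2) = -6.3*o^4 + 1.9*o^3 - 7.64*o^2 - 5.2*o + 3.36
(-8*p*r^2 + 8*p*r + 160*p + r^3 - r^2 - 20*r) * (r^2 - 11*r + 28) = -8*p*r^4 + 96*p*r^3 - 152*p*r^2 - 1536*p*r + 4480*p + r^5 - 12*r^4 + 19*r^3 + 192*r^2 - 560*r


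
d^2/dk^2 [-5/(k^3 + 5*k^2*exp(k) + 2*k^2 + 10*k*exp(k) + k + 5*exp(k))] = 5*((5*k^2*exp(k) + 30*k*exp(k) + 6*k + 35*exp(k) + 4)*(k^3 + 5*k^2*exp(k) + 2*k^2 + 10*k*exp(k) + k + 5*exp(k)) - 2*(5*k^2*exp(k) + 3*k^2 + 20*k*exp(k) + 4*k + 15*exp(k) + 1)^2)/(k^3 + 5*k^2*exp(k) + 2*k^2 + 10*k*exp(k) + k + 5*exp(k))^3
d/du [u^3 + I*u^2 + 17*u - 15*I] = 3*u^2 + 2*I*u + 17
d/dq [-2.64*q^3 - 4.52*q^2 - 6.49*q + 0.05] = -7.92*q^2 - 9.04*q - 6.49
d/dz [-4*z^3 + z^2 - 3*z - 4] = -12*z^2 + 2*z - 3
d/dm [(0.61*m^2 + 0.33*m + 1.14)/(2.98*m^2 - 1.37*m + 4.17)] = (-1.8191*m^2 - 1.707*m + 2.9379)/(8.8804*m^4 - 8.1652*m^3 + 26.7301*m^2 - 11.4258*m + 17.3889)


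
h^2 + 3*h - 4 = (h - 1)*(h + 4)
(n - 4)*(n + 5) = n^2 + n - 20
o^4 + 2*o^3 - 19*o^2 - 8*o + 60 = (o - 3)*(o - 2)*(o + 2)*(o + 5)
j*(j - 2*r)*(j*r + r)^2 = j^4*r^2 - 2*j^3*r^3 + 2*j^3*r^2 - 4*j^2*r^3 + j^2*r^2 - 2*j*r^3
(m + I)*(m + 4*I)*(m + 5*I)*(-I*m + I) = -I*m^4 + 10*m^3 + I*m^3 - 10*m^2 + 29*I*m^2 - 20*m - 29*I*m + 20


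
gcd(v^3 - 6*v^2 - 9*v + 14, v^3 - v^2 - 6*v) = v + 2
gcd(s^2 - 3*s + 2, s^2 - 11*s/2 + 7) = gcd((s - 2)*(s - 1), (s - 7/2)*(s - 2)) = s - 2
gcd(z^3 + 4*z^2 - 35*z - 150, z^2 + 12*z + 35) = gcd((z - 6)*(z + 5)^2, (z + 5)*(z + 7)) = z + 5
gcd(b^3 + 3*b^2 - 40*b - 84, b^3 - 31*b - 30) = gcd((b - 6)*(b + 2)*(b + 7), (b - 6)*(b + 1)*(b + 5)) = b - 6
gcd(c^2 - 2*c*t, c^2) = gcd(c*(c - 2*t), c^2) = c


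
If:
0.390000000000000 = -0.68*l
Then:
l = -0.57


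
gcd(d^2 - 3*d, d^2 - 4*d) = d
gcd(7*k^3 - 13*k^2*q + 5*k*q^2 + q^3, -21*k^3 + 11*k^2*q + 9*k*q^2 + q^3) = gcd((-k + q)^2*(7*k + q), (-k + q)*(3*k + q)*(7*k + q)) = -7*k^2 + 6*k*q + q^2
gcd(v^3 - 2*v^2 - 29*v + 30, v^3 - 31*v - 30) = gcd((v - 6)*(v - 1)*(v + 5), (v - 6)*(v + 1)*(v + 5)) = v^2 - v - 30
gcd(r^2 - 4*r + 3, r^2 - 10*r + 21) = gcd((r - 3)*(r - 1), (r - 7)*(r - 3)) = r - 3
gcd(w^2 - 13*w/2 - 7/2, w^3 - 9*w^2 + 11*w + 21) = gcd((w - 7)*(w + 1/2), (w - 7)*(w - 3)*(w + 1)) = w - 7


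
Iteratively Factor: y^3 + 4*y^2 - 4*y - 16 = (y + 4)*(y^2 - 4) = (y - 2)*(y + 4)*(y + 2)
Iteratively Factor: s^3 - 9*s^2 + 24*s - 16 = (s - 1)*(s^2 - 8*s + 16) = (s - 4)*(s - 1)*(s - 4)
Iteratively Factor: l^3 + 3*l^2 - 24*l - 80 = (l + 4)*(l^2 - l - 20) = (l + 4)^2*(l - 5)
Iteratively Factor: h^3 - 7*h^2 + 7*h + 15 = (h - 3)*(h^2 - 4*h - 5) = (h - 5)*(h - 3)*(h + 1)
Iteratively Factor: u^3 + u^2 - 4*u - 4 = (u + 1)*(u^2 - 4) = (u - 2)*(u + 1)*(u + 2)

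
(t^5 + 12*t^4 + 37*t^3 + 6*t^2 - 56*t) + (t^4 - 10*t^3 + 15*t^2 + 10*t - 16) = t^5 + 13*t^4 + 27*t^3 + 21*t^2 - 46*t - 16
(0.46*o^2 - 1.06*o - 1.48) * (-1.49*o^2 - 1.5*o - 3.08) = -0.6854*o^4 + 0.8894*o^3 + 2.3784*o^2 + 5.4848*o + 4.5584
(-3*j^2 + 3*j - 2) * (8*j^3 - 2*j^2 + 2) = -24*j^5 + 30*j^4 - 22*j^3 - 2*j^2 + 6*j - 4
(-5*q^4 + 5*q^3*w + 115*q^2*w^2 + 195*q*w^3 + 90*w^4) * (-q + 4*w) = 5*q^5 - 25*q^4*w - 95*q^3*w^2 + 265*q^2*w^3 + 690*q*w^4 + 360*w^5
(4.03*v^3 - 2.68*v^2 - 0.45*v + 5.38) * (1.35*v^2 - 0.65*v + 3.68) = 5.4405*v^5 - 6.2375*v^4 + 15.9649*v^3 - 2.3069*v^2 - 5.153*v + 19.7984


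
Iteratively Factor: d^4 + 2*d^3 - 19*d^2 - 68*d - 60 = (d + 3)*(d^3 - d^2 - 16*d - 20) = (d + 2)*(d + 3)*(d^2 - 3*d - 10) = (d - 5)*(d + 2)*(d + 3)*(d + 2)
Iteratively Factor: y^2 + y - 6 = (y + 3)*(y - 2)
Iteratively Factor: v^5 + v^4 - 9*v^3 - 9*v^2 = (v + 1)*(v^4 - 9*v^2) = (v + 1)*(v + 3)*(v^3 - 3*v^2) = v*(v + 1)*(v + 3)*(v^2 - 3*v) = v^2*(v + 1)*(v + 3)*(v - 3)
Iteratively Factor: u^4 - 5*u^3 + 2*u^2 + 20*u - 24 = (u + 2)*(u^3 - 7*u^2 + 16*u - 12) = (u - 3)*(u + 2)*(u^2 - 4*u + 4) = (u - 3)*(u - 2)*(u + 2)*(u - 2)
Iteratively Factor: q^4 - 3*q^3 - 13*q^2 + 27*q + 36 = (q - 3)*(q^3 - 13*q - 12) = (q - 3)*(q + 3)*(q^2 - 3*q - 4) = (q - 4)*(q - 3)*(q + 3)*(q + 1)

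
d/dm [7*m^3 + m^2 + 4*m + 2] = 21*m^2 + 2*m + 4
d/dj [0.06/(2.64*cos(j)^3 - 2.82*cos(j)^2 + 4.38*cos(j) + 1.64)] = (0.4752*cos(j)^2 - 0.3384*cos(j) + 0.2628)*sin(j)/(2.64*cos(j)^3 - 2.82*cos(j)^2 + 4.38*cos(j) + 1.64)^2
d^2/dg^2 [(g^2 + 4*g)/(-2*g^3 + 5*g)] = 4*(-2*g^3 - 24*g^2 - 15*g - 20)/(8*g^6 - 60*g^4 + 150*g^2 - 125)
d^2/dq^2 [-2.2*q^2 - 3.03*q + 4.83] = -4.40000000000000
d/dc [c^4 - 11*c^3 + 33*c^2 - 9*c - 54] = 4*c^3 - 33*c^2 + 66*c - 9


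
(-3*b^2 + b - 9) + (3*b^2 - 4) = b - 13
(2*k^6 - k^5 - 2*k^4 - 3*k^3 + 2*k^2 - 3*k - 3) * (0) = 0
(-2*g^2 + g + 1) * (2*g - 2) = -4*g^3 + 6*g^2 - 2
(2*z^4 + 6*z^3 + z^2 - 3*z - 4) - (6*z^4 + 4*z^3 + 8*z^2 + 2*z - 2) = -4*z^4 + 2*z^3 - 7*z^2 - 5*z - 2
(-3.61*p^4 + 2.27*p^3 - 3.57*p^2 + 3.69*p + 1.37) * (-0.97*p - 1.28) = 3.5017*p^5 + 2.4189*p^4 + 0.5573*p^3 + 0.9903*p^2 - 6.0521*p - 1.7536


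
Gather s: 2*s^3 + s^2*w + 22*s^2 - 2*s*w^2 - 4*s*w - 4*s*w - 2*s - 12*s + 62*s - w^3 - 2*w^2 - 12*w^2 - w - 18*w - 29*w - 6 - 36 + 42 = 2*s^3 + s^2*(w + 22) + s*(-2*w^2 - 8*w + 48) - w^3 - 14*w^2 - 48*w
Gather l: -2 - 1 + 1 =-2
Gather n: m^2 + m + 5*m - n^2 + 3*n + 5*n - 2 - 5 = m^2 + 6*m - n^2 + 8*n - 7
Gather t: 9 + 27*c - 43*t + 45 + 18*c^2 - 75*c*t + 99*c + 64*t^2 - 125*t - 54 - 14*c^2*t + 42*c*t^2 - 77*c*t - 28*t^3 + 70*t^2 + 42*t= 18*c^2 + 126*c - 28*t^3 + t^2*(42*c + 134) + t*(-14*c^2 - 152*c - 126)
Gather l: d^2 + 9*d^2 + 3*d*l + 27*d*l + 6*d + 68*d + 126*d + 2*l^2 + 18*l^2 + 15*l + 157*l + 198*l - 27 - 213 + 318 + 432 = 10*d^2 + 200*d + 20*l^2 + l*(30*d + 370) + 510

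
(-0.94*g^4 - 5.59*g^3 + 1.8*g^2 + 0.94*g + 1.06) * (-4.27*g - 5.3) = 4.0138*g^5 + 28.8513*g^4 + 21.941*g^3 - 13.5538*g^2 - 9.5082*g - 5.618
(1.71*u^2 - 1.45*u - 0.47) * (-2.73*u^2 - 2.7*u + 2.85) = -4.6683*u^4 - 0.6585*u^3 + 10.0716*u^2 - 2.8635*u - 1.3395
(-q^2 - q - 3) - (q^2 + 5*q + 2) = -2*q^2 - 6*q - 5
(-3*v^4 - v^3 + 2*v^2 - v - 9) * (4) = -12*v^4 - 4*v^3 + 8*v^2 - 4*v - 36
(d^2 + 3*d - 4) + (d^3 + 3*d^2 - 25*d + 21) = d^3 + 4*d^2 - 22*d + 17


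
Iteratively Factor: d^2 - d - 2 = (d + 1)*(d - 2)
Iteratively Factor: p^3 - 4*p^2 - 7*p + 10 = (p - 5)*(p^2 + p - 2) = (p - 5)*(p - 1)*(p + 2)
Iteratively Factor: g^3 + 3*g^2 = (g + 3)*(g^2) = g*(g + 3)*(g)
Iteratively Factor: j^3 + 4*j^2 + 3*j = (j + 3)*(j^2 + j) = (j + 1)*(j + 3)*(j)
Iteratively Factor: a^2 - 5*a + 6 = (a - 2)*(a - 3)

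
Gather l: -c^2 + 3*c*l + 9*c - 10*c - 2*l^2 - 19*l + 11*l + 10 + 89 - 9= -c^2 - c - 2*l^2 + l*(3*c - 8) + 90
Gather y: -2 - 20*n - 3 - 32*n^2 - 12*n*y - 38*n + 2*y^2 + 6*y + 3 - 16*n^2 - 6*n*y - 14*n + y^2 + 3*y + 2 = -48*n^2 - 72*n + 3*y^2 + y*(9 - 18*n)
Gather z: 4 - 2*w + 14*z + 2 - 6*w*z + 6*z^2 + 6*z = -2*w + 6*z^2 + z*(20 - 6*w) + 6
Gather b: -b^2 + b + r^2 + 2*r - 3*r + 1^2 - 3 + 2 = -b^2 + b + r^2 - r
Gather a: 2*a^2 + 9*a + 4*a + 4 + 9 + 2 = 2*a^2 + 13*a + 15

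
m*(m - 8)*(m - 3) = m^3 - 11*m^2 + 24*m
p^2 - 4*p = p*(p - 4)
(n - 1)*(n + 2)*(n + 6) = n^3 + 7*n^2 + 4*n - 12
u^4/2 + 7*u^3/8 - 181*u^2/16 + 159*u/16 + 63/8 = (u/2 + 1/4)*(u - 3)*(u - 7/4)*(u + 6)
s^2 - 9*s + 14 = (s - 7)*(s - 2)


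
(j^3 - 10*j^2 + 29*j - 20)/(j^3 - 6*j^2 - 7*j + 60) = (j - 1)/(j + 3)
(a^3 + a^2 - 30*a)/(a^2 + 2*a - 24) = a*(a - 5)/(a - 4)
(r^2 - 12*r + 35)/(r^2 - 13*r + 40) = (r - 7)/(r - 8)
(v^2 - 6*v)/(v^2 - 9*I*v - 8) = v*(6 - v)/(-v^2 + 9*I*v + 8)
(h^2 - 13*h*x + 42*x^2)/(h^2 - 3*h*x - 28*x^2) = (h - 6*x)/(h + 4*x)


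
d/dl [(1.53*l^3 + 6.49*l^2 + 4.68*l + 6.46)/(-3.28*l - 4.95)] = (-10.0368*l^3 - 44.0077*l^2 - 64.251*l - 1.9772)/(10.7584*l^2 + 32.472*l + 24.5025)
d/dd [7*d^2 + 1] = 14*d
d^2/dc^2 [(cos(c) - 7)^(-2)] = 2*(-7*cos(c) - cos(2*c) + 2)/(cos(c) - 7)^4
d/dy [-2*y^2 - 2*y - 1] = -4*y - 2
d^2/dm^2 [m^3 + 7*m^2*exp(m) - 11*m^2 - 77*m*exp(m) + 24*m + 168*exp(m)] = 7*m^2*exp(m) - 49*m*exp(m) + 6*m + 28*exp(m) - 22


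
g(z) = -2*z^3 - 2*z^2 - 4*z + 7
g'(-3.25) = -54.38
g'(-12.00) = -820.00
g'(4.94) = -170.18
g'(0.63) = -8.90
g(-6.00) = 391.00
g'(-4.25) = -95.38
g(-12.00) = 3223.00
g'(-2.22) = -24.69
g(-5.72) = 338.74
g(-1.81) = 19.55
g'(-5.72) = -177.43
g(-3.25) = 67.53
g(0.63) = 3.19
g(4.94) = -302.67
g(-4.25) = 141.41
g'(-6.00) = -196.00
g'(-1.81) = -16.42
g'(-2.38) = -28.47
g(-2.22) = 27.91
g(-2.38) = 32.15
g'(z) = -6*z^2 - 4*z - 4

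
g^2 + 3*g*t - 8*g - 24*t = (g - 8)*(g + 3*t)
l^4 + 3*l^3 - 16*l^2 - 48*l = l*(l - 4)*(l + 3)*(l + 4)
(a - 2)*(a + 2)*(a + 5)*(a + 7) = a^4 + 12*a^3 + 31*a^2 - 48*a - 140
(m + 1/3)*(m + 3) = m^2 + 10*m/3 + 1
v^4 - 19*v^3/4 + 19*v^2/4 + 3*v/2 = v*(v - 3)*(v - 2)*(v + 1/4)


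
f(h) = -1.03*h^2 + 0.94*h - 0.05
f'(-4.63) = 10.48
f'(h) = 0.94 - 2.06*h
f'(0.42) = 0.07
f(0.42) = 0.16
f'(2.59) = -4.40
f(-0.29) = -0.41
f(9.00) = -75.02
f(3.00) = -6.50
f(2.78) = -5.40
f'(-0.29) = 1.54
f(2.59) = -4.52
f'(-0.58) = 2.13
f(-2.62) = -9.58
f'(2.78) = -4.79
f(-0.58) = -0.94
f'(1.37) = -1.88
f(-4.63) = -26.48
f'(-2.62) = 6.34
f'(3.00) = -5.24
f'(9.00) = -17.60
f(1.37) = -0.70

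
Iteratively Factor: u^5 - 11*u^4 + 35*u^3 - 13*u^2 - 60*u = (u + 1)*(u^4 - 12*u^3 + 47*u^2 - 60*u) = (u - 3)*(u + 1)*(u^3 - 9*u^2 + 20*u) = (u - 5)*(u - 3)*(u + 1)*(u^2 - 4*u) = u*(u - 5)*(u - 3)*(u + 1)*(u - 4)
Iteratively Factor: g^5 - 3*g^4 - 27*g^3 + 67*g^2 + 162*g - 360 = (g + 4)*(g^4 - 7*g^3 + g^2 + 63*g - 90) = (g - 5)*(g + 4)*(g^3 - 2*g^2 - 9*g + 18) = (g - 5)*(g - 2)*(g + 4)*(g^2 - 9) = (g - 5)*(g - 3)*(g - 2)*(g + 4)*(g + 3)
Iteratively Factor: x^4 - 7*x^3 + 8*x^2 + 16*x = (x - 4)*(x^3 - 3*x^2 - 4*x) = (x - 4)*(x + 1)*(x^2 - 4*x) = x*(x - 4)*(x + 1)*(x - 4)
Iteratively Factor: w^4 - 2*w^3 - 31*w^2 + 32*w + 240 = (w + 4)*(w^3 - 6*w^2 - 7*w + 60) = (w + 3)*(w + 4)*(w^2 - 9*w + 20) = (w - 4)*(w + 3)*(w + 4)*(w - 5)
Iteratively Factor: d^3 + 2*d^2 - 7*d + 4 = (d - 1)*(d^2 + 3*d - 4) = (d - 1)^2*(d + 4)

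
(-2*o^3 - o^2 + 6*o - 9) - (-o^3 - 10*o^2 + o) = -o^3 + 9*o^2 + 5*o - 9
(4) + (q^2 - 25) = q^2 - 21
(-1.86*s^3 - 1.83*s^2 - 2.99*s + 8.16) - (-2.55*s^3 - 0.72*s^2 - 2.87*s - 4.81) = 0.69*s^3 - 1.11*s^2 - 0.12*s + 12.97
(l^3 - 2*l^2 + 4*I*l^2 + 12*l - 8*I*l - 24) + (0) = l^3 - 2*l^2 + 4*I*l^2 + 12*l - 8*I*l - 24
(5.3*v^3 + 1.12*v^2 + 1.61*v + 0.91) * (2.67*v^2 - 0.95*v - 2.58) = 14.151*v^5 - 2.0446*v^4 - 10.4393*v^3 - 1.9894*v^2 - 5.0183*v - 2.3478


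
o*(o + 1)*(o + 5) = o^3 + 6*o^2 + 5*o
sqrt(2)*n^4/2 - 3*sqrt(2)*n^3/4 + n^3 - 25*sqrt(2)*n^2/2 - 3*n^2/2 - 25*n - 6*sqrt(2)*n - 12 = (n - 6)*(n + 1/2)*(n + 4)*(sqrt(2)*n/2 + 1)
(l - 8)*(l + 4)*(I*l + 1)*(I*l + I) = -l^4 + 3*l^3 + I*l^3 + 36*l^2 - 3*I*l^2 + 32*l - 36*I*l - 32*I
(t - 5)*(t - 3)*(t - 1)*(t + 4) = t^4 - 5*t^3 - 13*t^2 + 77*t - 60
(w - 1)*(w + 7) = w^2 + 6*w - 7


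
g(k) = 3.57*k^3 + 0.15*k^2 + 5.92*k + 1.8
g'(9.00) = 876.13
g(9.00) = 2669.76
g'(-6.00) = 389.68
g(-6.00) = -799.44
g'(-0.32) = 6.92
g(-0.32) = -0.20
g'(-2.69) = 82.61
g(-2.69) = -82.53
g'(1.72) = 38.12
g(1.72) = 30.59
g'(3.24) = 119.32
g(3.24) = 143.98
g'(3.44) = 133.69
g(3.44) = 169.27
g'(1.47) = 29.50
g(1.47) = 22.17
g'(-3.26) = 118.76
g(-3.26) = -139.59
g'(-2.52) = 73.18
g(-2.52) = -69.30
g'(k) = 10.71*k^2 + 0.3*k + 5.92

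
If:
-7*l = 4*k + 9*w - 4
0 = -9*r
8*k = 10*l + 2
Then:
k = 9/16 - 15*w/16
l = 1/4 - 3*w/4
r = 0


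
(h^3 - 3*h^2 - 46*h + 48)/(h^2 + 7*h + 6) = (h^2 - 9*h + 8)/(h + 1)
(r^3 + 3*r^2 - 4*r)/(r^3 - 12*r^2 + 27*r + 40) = r*(r^2 + 3*r - 4)/(r^3 - 12*r^2 + 27*r + 40)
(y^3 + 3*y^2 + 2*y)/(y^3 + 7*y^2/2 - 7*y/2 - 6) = 2*y*(y + 2)/(2*y^2 + 5*y - 12)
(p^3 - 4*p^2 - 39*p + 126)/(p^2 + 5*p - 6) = (p^2 - 10*p + 21)/(p - 1)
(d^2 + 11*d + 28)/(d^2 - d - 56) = (d + 4)/(d - 8)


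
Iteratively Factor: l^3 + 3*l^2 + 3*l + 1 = (l + 1)*(l^2 + 2*l + 1) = (l + 1)^2*(l + 1)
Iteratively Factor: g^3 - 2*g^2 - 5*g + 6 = (g - 3)*(g^2 + g - 2) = (g - 3)*(g + 2)*(g - 1)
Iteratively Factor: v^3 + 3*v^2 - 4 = (v + 2)*(v^2 + v - 2) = (v + 2)^2*(v - 1)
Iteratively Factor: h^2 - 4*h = (h)*(h - 4)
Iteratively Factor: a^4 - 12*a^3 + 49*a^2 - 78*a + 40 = (a - 5)*(a^3 - 7*a^2 + 14*a - 8) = (a - 5)*(a - 4)*(a^2 - 3*a + 2) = (a - 5)*(a - 4)*(a - 1)*(a - 2)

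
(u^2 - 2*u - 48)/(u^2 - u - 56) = (u + 6)/(u + 7)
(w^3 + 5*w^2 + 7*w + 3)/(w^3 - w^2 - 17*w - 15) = (w + 1)/(w - 5)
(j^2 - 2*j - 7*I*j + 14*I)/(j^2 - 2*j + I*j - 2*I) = (j - 7*I)/(j + I)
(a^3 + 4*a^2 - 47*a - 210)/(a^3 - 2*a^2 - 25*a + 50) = (a^2 - a - 42)/(a^2 - 7*a + 10)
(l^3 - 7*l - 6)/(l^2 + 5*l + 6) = (l^2 - 2*l - 3)/(l + 3)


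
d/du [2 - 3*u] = -3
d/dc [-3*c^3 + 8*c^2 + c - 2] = -9*c^2 + 16*c + 1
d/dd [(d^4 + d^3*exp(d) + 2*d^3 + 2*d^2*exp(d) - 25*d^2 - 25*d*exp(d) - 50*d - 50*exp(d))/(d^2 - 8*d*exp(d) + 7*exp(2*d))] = ((d^2 - 8*d*exp(d) + 7*exp(2*d))*(d^3*exp(d) + 4*d^3 + 5*d^2*exp(d) + 6*d^2 - 21*d*exp(d) - 50*d - 75*exp(d) - 50) + 2*(4*d*exp(d) - d - 7*exp(2*d) + 4*exp(d))*(d^4 + d^3*exp(d) + 2*d^3 + 2*d^2*exp(d) - 25*d^2 - 25*d*exp(d) - 50*d - 50*exp(d)))/(d^2 - 8*d*exp(d) + 7*exp(2*d))^2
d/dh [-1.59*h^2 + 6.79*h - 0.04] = 6.79 - 3.18*h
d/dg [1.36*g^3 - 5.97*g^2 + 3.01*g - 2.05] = 4.08*g^2 - 11.94*g + 3.01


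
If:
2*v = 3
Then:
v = 3/2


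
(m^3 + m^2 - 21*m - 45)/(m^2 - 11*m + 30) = (m^2 + 6*m + 9)/(m - 6)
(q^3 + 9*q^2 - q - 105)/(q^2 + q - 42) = (q^2 + 2*q - 15)/(q - 6)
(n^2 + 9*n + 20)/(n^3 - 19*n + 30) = (n + 4)/(n^2 - 5*n + 6)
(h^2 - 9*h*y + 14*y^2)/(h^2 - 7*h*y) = (h - 2*y)/h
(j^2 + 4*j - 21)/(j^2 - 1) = (j^2 + 4*j - 21)/(j^2 - 1)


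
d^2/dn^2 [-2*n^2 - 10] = -4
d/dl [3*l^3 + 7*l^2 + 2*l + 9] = 9*l^2 + 14*l + 2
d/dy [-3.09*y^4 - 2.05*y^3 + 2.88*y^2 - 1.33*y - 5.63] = -12.36*y^3 - 6.15*y^2 + 5.76*y - 1.33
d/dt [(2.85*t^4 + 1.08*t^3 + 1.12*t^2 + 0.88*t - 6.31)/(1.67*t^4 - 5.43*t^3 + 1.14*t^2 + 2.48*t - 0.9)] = (-17.2791*t^6 + 2.7572*t^5 + 24.108*t^4 + 46.8044*t^3 - 103.9315*t^2 + 12.3708*t + 14.8568)/(2.7889*t^8 - 18.1362*t^7 + 33.2925*t^6 - 4.0972*t^5 - 28.6392*t^4 + 15.4284*t^3 + 4.0984*t^2 - 4.464*t + 0.81)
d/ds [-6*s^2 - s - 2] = -12*s - 1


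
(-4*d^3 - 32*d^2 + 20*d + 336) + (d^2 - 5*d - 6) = -4*d^3 - 31*d^2 + 15*d + 330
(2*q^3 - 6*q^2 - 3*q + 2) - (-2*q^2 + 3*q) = 2*q^3 - 4*q^2 - 6*q + 2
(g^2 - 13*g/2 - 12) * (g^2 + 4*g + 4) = g^4 - 5*g^3/2 - 34*g^2 - 74*g - 48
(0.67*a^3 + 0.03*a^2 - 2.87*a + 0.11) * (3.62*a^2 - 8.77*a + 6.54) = 2.4254*a^5 - 5.7673*a^4 - 6.2707*a^3 + 25.7643*a^2 - 19.7345*a + 0.7194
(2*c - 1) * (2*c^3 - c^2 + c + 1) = 4*c^4 - 4*c^3 + 3*c^2 + c - 1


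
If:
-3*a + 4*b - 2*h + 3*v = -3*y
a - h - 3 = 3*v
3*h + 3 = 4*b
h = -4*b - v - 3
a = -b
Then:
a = 12/41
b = -12/41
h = -57/41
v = -18/41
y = 8/41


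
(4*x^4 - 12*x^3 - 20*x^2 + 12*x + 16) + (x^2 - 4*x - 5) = 4*x^4 - 12*x^3 - 19*x^2 + 8*x + 11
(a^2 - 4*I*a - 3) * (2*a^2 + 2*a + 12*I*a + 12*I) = 2*a^4 + 2*a^3 + 4*I*a^3 + 42*a^2 + 4*I*a^2 + 42*a - 36*I*a - 36*I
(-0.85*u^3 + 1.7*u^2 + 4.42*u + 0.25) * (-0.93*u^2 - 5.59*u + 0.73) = 0.7905*u^5 + 3.1705*u^4 - 14.2341*u^3 - 23.6993*u^2 + 1.8291*u + 0.1825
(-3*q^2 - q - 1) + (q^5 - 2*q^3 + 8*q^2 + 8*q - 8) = q^5 - 2*q^3 + 5*q^2 + 7*q - 9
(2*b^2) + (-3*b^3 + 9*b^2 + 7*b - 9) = -3*b^3 + 11*b^2 + 7*b - 9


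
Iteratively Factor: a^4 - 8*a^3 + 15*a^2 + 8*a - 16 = (a - 4)*(a^3 - 4*a^2 - a + 4) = (a - 4)*(a + 1)*(a^2 - 5*a + 4) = (a - 4)^2*(a + 1)*(a - 1)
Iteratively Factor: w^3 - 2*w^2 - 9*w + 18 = (w - 3)*(w^2 + w - 6) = (w - 3)*(w - 2)*(w + 3)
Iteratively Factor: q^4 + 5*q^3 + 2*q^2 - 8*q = (q)*(q^3 + 5*q^2 + 2*q - 8) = q*(q - 1)*(q^2 + 6*q + 8) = q*(q - 1)*(q + 4)*(q + 2)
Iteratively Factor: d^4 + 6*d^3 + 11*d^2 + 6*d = (d + 2)*(d^3 + 4*d^2 + 3*d) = (d + 2)*(d + 3)*(d^2 + d) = (d + 1)*(d + 2)*(d + 3)*(d)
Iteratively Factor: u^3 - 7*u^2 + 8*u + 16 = (u + 1)*(u^2 - 8*u + 16) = (u - 4)*(u + 1)*(u - 4)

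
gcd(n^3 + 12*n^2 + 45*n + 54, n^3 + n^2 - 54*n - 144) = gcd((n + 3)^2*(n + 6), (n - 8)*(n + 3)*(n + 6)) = n^2 + 9*n + 18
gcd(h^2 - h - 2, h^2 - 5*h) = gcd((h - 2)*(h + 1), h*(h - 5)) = 1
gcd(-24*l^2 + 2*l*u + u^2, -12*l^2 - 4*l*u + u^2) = 1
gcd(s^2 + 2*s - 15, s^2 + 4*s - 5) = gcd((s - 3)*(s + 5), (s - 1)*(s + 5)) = s + 5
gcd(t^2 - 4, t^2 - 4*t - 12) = t + 2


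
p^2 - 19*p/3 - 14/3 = (p - 7)*(p + 2/3)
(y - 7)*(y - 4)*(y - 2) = y^3 - 13*y^2 + 50*y - 56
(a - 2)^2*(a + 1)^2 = a^4 - 2*a^3 - 3*a^2 + 4*a + 4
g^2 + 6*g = g*(g + 6)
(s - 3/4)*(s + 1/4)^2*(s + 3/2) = s^4 + 5*s^3/4 - 11*s^2/16 - 33*s/64 - 9/128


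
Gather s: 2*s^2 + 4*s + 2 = 2*s^2 + 4*s + 2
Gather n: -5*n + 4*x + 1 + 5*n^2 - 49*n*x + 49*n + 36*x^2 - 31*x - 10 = 5*n^2 + n*(44 - 49*x) + 36*x^2 - 27*x - 9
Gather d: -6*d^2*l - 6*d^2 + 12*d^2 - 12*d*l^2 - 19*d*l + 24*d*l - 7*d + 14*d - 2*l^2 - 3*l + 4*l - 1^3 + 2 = d^2*(6 - 6*l) + d*(-12*l^2 + 5*l + 7) - 2*l^2 + l + 1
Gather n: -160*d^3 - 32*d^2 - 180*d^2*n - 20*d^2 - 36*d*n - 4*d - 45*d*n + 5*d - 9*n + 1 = -160*d^3 - 52*d^2 + d + n*(-180*d^2 - 81*d - 9) + 1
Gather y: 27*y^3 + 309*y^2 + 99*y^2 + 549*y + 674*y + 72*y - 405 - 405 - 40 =27*y^3 + 408*y^2 + 1295*y - 850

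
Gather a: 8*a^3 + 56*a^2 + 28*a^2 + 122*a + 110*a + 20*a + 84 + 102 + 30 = 8*a^3 + 84*a^2 + 252*a + 216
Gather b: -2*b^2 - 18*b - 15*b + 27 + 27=-2*b^2 - 33*b + 54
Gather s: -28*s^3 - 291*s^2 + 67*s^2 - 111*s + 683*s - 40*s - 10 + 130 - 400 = -28*s^3 - 224*s^2 + 532*s - 280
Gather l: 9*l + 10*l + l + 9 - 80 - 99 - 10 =20*l - 180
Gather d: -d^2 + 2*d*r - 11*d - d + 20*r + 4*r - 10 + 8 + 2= -d^2 + d*(2*r - 12) + 24*r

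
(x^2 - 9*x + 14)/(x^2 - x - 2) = (x - 7)/(x + 1)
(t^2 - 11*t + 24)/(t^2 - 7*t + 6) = (t^2 - 11*t + 24)/(t^2 - 7*t + 6)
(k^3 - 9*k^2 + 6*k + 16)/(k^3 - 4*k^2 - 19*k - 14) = (k^2 - 10*k + 16)/(k^2 - 5*k - 14)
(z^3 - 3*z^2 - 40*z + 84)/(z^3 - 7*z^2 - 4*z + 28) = (z + 6)/(z + 2)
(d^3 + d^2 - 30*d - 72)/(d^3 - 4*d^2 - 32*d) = (d^2 - 3*d - 18)/(d*(d - 8))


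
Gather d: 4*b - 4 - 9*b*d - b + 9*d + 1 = 3*b + d*(9 - 9*b) - 3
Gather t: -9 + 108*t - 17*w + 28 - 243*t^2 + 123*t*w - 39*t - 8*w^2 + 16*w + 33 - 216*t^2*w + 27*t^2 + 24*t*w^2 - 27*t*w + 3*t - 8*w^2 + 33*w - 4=t^2*(-216*w - 216) + t*(24*w^2 + 96*w + 72) - 16*w^2 + 32*w + 48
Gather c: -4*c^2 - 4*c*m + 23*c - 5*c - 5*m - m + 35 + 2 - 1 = -4*c^2 + c*(18 - 4*m) - 6*m + 36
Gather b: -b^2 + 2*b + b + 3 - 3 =-b^2 + 3*b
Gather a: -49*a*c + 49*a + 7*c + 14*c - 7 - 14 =a*(49 - 49*c) + 21*c - 21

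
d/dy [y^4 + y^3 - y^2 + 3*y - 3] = 4*y^3 + 3*y^2 - 2*y + 3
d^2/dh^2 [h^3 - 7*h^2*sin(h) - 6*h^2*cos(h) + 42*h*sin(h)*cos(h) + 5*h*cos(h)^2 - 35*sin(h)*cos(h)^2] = 7*h^2*sin(h) + 6*h^2*cos(h) + 24*h*sin(h) - 84*h*sin(2*h) - 28*h*cos(h) - 10*h*cos(2*h) + 6*h - 21*sin(h)/4 - 10*sin(2*h) + 315*sin(3*h)/4 - 12*cos(h) + 84*cos(2*h)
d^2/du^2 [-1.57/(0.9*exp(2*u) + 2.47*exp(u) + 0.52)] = (-1.57*(1.8*exp(u) + 2.47)*(3.6*exp(u) + 4.94)*exp(u) + (5.652*exp(u) + 3.8779)*(0.9*exp(2*u) + 2.47*exp(u) + 0.52))*exp(u)/(0.9*exp(2*u) + 2.47*exp(u) + 0.52)^3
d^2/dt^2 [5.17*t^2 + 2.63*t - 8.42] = 10.3400000000000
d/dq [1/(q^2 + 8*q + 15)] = 2*(-q - 4)/(q^2 + 8*q + 15)^2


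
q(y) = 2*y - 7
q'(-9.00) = 2.00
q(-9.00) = -25.00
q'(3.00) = 2.00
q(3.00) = -1.00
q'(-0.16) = 2.00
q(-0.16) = -7.32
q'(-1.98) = 2.00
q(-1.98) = -10.96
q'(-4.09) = 2.00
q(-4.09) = -15.18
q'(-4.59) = 2.00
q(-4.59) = -16.18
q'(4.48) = 2.00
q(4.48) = 1.96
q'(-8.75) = 2.00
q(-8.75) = -24.50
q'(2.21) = 2.00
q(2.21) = -2.58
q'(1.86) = 2.00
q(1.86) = -3.28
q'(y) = 2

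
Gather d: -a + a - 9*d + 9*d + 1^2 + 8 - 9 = 0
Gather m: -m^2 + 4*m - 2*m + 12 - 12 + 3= -m^2 + 2*m + 3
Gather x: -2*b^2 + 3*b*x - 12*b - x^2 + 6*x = -2*b^2 - 12*b - x^2 + x*(3*b + 6)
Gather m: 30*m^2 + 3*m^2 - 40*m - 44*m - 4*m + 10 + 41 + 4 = 33*m^2 - 88*m + 55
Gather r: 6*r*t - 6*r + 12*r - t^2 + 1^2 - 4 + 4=r*(6*t + 6) - t^2 + 1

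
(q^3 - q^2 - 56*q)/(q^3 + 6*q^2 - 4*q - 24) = q*(q^2 - q - 56)/(q^3 + 6*q^2 - 4*q - 24)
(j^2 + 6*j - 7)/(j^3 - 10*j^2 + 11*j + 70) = (j^2 + 6*j - 7)/(j^3 - 10*j^2 + 11*j + 70)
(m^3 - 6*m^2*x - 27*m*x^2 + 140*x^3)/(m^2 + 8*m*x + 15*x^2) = (m^2 - 11*m*x + 28*x^2)/(m + 3*x)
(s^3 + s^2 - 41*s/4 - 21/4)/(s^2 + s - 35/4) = (2*s^2 - 5*s - 3)/(2*s - 5)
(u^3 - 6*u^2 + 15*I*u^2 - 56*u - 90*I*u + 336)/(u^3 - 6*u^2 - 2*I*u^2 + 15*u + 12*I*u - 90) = (u^2 + 15*I*u - 56)/(u^2 - 2*I*u + 15)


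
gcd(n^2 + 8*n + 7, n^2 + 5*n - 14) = n + 7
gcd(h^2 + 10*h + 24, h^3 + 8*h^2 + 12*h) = h + 6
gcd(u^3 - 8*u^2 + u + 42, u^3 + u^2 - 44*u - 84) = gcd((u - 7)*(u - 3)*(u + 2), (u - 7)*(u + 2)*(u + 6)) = u^2 - 5*u - 14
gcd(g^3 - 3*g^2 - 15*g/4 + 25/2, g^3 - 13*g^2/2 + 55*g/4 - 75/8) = g^2 - 5*g + 25/4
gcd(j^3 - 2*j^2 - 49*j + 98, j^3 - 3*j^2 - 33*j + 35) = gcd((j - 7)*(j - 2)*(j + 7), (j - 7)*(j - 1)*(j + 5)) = j - 7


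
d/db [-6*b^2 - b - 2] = -12*b - 1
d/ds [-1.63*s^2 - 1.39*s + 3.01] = -3.26*s - 1.39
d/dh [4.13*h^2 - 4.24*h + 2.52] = 8.26*h - 4.24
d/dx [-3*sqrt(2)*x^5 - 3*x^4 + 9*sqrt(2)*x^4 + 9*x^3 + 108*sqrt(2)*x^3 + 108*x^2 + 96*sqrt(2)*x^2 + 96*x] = -15*sqrt(2)*x^4 - 12*x^3 + 36*sqrt(2)*x^3 + 27*x^2 + 324*sqrt(2)*x^2 + 216*x + 192*sqrt(2)*x + 96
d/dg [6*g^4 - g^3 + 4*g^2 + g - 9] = 24*g^3 - 3*g^2 + 8*g + 1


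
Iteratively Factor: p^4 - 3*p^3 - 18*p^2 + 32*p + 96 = (p + 3)*(p^3 - 6*p^2 + 32) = (p + 2)*(p + 3)*(p^2 - 8*p + 16) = (p - 4)*(p + 2)*(p + 3)*(p - 4)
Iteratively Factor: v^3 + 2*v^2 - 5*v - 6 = (v + 3)*(v^2 - v - 2) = (v - 2)*(v + 3)*(v + 1)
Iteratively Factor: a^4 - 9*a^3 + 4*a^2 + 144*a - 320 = (a + 4)*(a^3 - 13*a^2 + 56*a - 80) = (a - 5)*(a + 4)*(a^2 - 8*a + 16) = (a - 5)*(a - 4)*(a + 4)*(a - 4)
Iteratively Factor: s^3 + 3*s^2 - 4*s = (s - 1)*(s^2 + 4*s) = s*(s - 1)*(s + 4)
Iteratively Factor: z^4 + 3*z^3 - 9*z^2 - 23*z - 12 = (z + 1)*(z^3 + 2*z^2 - 11*z - 12) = (z + 1)^2*(z^2 + z - 12) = (z + 1)^2*(z + 4)*(z - 3)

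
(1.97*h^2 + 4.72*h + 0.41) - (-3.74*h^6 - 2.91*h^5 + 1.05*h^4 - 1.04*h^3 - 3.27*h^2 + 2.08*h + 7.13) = 3.74*h^6 + 2.91*h^5 - 1.05*h^4 + 1.04*h^3 + 5.24*h^2 + 2.64*h - 6.72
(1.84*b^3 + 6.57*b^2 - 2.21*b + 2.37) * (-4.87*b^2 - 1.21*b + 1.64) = -8.9608*b^5 - 34.2223*b^4 + 5.8306*b^3 + 1.907*b^2 - 6.4921*b + 3.8868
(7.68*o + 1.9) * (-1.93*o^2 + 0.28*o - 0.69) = -14.8224*o^3 - 1.5166*o^2 - 4.7672*o - 1.311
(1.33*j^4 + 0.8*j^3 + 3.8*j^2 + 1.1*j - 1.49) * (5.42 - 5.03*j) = -6.6899*j^5 + 3.1846*j^4 - 14.778*j^3 + 15.063*j^2 + 13.4567*j - 8.0758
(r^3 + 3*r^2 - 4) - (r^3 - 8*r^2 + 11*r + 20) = 11*r^2 - 11*r - 24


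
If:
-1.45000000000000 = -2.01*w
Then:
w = 0.72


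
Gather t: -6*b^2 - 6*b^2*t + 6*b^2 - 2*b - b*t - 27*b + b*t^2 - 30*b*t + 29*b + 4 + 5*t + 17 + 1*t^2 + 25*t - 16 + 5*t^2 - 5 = t^2*(b + 6) + t*(-6*b^2 - 31*b + 30)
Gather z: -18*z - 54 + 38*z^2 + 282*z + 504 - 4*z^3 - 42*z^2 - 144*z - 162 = -4*z^3 - 4*z^2 + 120*z + 288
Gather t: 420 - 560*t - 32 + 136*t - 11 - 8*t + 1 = 378 - 432*t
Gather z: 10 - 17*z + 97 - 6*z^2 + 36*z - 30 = -6*z^2 + 19*z + 77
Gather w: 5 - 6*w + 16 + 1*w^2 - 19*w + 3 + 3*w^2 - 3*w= 4*w^2 - 28*w + 24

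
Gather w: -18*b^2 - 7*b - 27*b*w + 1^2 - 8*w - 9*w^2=-18*b^2 - 7*b - 9*w^2 + w*(-27*b - 8) + 1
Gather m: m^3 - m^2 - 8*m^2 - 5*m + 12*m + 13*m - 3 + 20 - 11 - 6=m^3 - 9*m^2 + 20*m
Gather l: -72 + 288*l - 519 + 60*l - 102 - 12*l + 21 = 336*l - 672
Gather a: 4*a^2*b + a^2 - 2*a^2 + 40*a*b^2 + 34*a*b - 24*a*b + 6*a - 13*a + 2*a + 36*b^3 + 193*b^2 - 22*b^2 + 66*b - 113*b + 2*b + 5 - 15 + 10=a^2*(4*b - 1) + a*(40*b^2 + 10*b - 5) + 36*b^3 + 171*b^2 - 45*b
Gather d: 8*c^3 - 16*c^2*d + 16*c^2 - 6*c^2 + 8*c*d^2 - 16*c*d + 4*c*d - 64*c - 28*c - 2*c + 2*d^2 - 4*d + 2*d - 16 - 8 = 8*c^3 + 10*c^2 - 94*c + d^2*(8*c + 2) + d*(-16*c^2 - 12*c - 2) - 24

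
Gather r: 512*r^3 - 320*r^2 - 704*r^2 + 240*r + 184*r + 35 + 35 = 512*r^3 - 1024*r^2 + 424*r + 70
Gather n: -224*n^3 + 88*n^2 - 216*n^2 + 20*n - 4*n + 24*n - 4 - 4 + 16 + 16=-224*n^3 - 128*n^2 + 40*n + 24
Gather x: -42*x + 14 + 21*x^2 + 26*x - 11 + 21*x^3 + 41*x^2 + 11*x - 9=21*x^3 + 62*x^2 - 5*x - 6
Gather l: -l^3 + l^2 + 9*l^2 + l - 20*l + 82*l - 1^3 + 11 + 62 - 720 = -l^3 + 10*l^2 + 63*l - 648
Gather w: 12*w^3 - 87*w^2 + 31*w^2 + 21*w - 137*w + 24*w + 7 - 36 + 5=12*w^3 - 56*w^2 - 92*w - 24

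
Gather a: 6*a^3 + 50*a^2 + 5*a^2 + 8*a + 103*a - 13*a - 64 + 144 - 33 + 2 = 6*a^3 + 55*a^2 + 98*a + 49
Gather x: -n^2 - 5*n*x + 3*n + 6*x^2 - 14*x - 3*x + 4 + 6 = -n^2 + 3*n + 6*x^2 + x*(-5*n - 17) + 10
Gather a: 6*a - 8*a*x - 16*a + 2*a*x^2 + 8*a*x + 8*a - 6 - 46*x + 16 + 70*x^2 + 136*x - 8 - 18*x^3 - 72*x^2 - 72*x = a*(2*x^2 - 2) - 18*x^3 - 2*x^2 + 18*x + 2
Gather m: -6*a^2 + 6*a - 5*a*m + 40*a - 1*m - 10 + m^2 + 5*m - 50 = -6*a^2 + 46*a + m^2 + m*(4 - 5*a) - 60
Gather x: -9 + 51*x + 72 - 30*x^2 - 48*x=-30*x^2 + 3*x + 63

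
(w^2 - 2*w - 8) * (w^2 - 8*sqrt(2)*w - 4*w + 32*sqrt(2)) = w^4 - 8*sqrt(2)*w^3 - 6*w^3 + 48*sqrt(2)*w^2 + 32*w - 256*sqrt(2)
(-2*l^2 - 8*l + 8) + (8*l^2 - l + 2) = 6*l^2 - 9*l + 10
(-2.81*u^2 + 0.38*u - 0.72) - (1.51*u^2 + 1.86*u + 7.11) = -4.32*u^2 - 1.48*u - 7.83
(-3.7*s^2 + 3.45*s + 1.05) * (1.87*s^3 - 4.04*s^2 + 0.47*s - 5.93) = -6.919*s^5 + 21.3995*s^4 - 13.7135*s^3 + 19.3205*s^2 - 19.965*s - 6.2265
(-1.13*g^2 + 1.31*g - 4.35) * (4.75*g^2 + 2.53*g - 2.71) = -5.3675*g^4 + 3.3636*g^3 - 14.2859*g^2 - 14.5556*g + 11.7885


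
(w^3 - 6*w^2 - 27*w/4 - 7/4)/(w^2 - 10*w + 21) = (w^2 + w + 1/4)/(w - 3)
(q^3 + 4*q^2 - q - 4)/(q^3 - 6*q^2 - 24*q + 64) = (q^2 - 1)/(q^2 - 10*q + 16)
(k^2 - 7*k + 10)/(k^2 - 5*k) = (k - 2)/k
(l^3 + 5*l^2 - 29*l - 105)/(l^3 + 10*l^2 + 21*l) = (l - 5)/l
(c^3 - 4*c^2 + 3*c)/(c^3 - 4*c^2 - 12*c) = (-c^2 + 4*c - 3)/(-c^2 + 4*c + 12)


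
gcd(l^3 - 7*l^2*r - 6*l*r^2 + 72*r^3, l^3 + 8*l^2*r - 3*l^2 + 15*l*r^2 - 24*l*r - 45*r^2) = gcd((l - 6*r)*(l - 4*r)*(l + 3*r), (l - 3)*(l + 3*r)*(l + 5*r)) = l + 3*r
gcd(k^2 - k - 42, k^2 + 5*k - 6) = k + 6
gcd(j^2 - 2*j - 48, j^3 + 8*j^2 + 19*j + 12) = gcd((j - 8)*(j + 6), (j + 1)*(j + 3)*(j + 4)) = 1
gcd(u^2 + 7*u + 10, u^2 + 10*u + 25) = u + 5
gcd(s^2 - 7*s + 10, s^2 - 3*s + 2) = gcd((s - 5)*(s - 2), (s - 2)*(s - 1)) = s - 2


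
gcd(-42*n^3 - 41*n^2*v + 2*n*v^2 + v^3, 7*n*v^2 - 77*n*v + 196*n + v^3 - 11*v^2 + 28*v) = 7*n + v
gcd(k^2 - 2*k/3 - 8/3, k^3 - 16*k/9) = k + 4/3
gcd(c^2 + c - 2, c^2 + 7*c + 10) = c + 2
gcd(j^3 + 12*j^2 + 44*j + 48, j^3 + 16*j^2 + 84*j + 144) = j^2 + 10*j + 24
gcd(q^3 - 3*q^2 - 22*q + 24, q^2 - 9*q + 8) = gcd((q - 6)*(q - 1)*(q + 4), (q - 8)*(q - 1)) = q - 1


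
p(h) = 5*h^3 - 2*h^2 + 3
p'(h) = 15*h^2 - 4*h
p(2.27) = 51.18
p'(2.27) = 68.21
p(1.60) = 18.36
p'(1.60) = 32.00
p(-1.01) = -4.19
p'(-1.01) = 19.34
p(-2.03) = -47.07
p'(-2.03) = 69.93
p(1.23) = 9.28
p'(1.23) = 17.77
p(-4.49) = -489.91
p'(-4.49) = 320.36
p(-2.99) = -148.53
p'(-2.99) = 146.06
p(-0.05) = 2.99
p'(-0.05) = 0.24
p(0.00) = 3.00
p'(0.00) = 0.00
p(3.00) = 120.00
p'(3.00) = 123.00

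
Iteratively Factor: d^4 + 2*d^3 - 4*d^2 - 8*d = (d + 2)*(d^3 - 4*d) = (d - 2)*(d + 2)*(d^2 + 2*d) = d*(d - 2)*(d + 2)*(d + 2)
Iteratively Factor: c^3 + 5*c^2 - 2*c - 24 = (c - 2)*(c^2 + 7*c + 12) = (c - 2)*(c + 3)*(c + 4)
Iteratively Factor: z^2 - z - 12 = (z + 3)*(z - 4)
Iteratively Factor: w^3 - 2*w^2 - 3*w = (w + 1)*(w^2 - 3*w) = (w - 3)*(w + 1)*(w)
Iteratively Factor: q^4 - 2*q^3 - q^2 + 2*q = (q)*(q^3 - 2*q^2 - q + 2) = q*(q + 1)*(q^2 - 3*q + 2) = q*(q - 1)*(q + 1)*(q - 2)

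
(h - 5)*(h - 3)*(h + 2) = h^3 - 6*h^2 - h + 30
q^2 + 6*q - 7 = (q - 1)*(q + 7)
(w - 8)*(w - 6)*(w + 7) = w^3 - 7*w^2 - 50*w + 336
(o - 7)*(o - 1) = o^2 - 8*o + 7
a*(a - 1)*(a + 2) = a^3 + a^2 - 2*a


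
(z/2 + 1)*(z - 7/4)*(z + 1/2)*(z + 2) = z^4/2 + 11*z^3/8 - 15*z^2/16 - 17*z/4 - 7/4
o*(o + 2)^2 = o^3 + 4*o^2 + 4*o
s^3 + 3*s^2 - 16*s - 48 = (s - 4)*(s + 3)*(s + 4)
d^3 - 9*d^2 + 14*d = d*(d - 7)*(d - 2)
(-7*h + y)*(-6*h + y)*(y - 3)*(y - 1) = 42*h^2*y^2 - 168*h^2*y + 126*h^2 - 13*h*y^3 + 52*h*y^2 - 39*h*y + y^4 - 4*y^3 + 3*y^2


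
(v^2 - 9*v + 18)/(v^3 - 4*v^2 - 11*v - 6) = (v - 3)/(v^2 + 2*v + 1)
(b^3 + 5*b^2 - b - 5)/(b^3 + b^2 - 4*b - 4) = (b^2 + 4*b - 5)/(b^2 - 4)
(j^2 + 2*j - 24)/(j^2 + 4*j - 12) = (j - 4)/(j - 2)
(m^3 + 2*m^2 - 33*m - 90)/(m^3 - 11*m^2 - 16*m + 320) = (m^2 - 3*m - 18)/(m^2 - 16*m + 64)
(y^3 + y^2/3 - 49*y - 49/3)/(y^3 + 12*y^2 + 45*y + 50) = (3*y^3 + y^2 - 147*y - 49)/(3*(y^3 + 12*y^2 + 45*y + 50))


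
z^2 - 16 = (z - 4)*(z + 4)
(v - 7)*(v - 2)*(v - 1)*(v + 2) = v^4 - 8*v^3 + 3*v^2 + 32*v - 28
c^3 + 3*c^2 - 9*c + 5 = (c - 1)^2*(c + 5)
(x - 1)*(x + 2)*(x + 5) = x^3 + 6*x^2 + 3*x - 10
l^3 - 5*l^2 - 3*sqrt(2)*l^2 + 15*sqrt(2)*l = l*(l - 5)*(l - 3*sqrt(2))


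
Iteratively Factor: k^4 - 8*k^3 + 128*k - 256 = (k - 4)*(k^3 - 4*k^2 - 16*k + 64) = (k - 4)*(k + 4)*(k^2 - 8*k + 16) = (k - 4)^2*(k + 4)*(k - 4)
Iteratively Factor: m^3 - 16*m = (m - 4)*(m^2 + 4*m) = (m - 4)*(m + 4)*(m)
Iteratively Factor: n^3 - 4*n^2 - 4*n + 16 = (n + 2)*(n^2 - 6*n + 8) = (n - 2)*(n + 2)*(n - 4)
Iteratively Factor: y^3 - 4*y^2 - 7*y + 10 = (y + 2)*(y^2 - 6*y + 5) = (y - 5)*(y + 2)*(y - 1)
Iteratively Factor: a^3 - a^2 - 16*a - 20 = (a + 2)*(a^2 - 3*a - 10) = (a - 5)*(a + 2)*(a + 2)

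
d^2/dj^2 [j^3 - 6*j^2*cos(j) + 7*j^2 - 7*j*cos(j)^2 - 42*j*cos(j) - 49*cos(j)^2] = 6*j^2*cos(j) + 24*j*sin(j) + 42*j*cos(j) + 14*j*cos(2*j) + 6*j + 84*sin(j) + 14*sin(2*j) - 12*cos(j) + 98*cos(2*j) + 14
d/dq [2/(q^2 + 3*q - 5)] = 2*(-2*q - 3)/(q^2 + 3*q - 5)^2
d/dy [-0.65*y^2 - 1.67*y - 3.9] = -1.3*y - 1.67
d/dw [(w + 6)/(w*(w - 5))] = (-w^2 - 12*w + 30)/(w^2*(w^2 - 10*w + 25))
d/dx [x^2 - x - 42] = 2*x - 1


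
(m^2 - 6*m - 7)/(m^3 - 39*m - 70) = (m + 1)/(m^2 + 7*m + 10)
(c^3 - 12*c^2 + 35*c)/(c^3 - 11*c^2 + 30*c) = (c - 7)/(c - 6)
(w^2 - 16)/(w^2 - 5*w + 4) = (w + 4)/(w - 1)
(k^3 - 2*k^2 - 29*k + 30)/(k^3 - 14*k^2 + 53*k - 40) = (k^2 - k - 30)/(k^2 - 13*k + 40)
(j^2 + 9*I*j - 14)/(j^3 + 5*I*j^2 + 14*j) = (j + 2*I)/(j*(j - 2*I))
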